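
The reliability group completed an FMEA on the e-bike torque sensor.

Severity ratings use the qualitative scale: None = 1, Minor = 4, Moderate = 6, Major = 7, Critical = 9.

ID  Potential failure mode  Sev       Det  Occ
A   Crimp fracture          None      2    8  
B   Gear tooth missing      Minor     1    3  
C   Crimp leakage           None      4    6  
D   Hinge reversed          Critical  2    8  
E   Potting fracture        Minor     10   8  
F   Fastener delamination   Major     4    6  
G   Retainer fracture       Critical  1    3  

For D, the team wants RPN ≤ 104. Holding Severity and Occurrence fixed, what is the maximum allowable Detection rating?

D: S=9, O=8, D=2 → current RPN = 144.
Fixed product = 72. Need 72 × D ≤ 104, so D ≤ 104/72 = 1.44.
Maximum integer Detection rating = 1 (gives RPN 72; D=2 would give 144 > 104).

1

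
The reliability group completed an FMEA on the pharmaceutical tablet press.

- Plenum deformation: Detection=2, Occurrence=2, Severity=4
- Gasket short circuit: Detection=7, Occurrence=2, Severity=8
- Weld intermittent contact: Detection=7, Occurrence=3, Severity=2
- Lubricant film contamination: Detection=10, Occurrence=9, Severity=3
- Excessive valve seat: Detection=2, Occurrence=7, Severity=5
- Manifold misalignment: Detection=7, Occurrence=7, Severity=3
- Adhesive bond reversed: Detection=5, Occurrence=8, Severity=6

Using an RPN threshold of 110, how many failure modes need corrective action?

RPN = Severity × Occurrence × Detection:
  Plenum deformation: 4 × 2 × 2 = 16
  Gasket short circuit: 8 × 2 × 7 = 112
  Weld intermittent contact: 2 × 3 × 7 = 42
  Lubricant film contamination: 3 × 9 × 10 = 270
  Excessive valve seat: 5 × 7 × 2 = 70
  Manifold misalignment: 3 × 7 × 7 = 147
  Adhesive bond reversed: 6 × 8 × 5 = 240
Modes with RPN ≥ 110: Gasket short circuit (112), Lubricant film contamination (270), Manifold misalignment (147), Adhesive bond reversed (240) → 4.

4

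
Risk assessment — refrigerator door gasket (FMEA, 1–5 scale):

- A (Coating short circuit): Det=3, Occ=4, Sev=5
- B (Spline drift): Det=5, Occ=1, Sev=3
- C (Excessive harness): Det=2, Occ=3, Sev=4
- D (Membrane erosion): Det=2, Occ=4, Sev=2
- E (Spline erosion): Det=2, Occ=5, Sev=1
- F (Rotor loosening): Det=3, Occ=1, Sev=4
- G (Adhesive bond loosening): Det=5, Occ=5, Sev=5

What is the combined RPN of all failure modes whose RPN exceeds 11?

252

RPN = Severity × Occurrence × Detection:
  A: 5 × 4 × 3 = 60
  B: 3 × 1 × 5 = 15
  C: 4 × 3 × 2 = 24
  D: 2 × 4 × 2 = 16
  E: 1 × 5 × 2 = 10
  F: 4 × 1 × 3 = 12
  G: 5 × 5 × 5 = 125
RPN > 11: A (60), B (15), C (24), D (16), F (12), G (125).
Sum: 60 + 15 + 24 + 16 + 12 + 125 = 252.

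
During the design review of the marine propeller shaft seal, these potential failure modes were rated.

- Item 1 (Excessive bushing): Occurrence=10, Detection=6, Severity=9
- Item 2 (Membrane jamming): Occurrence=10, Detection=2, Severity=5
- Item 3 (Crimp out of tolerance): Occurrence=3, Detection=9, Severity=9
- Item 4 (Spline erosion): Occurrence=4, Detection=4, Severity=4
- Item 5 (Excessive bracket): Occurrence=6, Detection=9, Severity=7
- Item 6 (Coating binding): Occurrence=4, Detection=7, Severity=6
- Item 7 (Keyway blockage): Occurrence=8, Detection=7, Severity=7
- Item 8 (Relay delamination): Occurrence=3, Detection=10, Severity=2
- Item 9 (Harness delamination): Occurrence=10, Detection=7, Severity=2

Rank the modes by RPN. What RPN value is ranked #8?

64

RPN = Severity × Occurrence × Detection:
  Item 1: 9 × 10 × 6 = 540
  Item 2: 5 × 10 × 2 = 100
  Item 3: 9 × 3 × 9 = 243
  Item 4: 4 × 4 × 4 = 64
  Item 5: 7 × 6 × 9 = 378
  Item 6: 6 × 4 × 7 = 168
  Item 7: 7 × 8 × 7 = 392
  Item 8: 2 × 3 × 10 = 60
  Item 9: 2 × 10 × 7 = 140
Sorted descending: 540, 392, 378, 243, 168, 140, 100, 64, 60.
The eighth-highest RPN is 64 (Item 4).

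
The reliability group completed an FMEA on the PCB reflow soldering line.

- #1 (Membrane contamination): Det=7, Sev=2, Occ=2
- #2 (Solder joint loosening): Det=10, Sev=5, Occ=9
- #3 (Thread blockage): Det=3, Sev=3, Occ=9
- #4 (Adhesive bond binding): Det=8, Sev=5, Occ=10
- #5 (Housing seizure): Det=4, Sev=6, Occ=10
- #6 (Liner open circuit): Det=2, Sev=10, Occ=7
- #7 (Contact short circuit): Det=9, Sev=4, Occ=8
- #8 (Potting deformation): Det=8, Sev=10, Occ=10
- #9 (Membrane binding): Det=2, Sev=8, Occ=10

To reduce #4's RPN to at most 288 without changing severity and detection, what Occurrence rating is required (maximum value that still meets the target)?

#4: S=5, O=10, D=8 → current RPN = 400.
Fixed product = 40. Need 40 × O ≤ 288, so O ≤ 288/40 = 7.20.
Maximum integer Occurrence rating = 7 (gives RPN 280; O=8 would give 320 > 288).

7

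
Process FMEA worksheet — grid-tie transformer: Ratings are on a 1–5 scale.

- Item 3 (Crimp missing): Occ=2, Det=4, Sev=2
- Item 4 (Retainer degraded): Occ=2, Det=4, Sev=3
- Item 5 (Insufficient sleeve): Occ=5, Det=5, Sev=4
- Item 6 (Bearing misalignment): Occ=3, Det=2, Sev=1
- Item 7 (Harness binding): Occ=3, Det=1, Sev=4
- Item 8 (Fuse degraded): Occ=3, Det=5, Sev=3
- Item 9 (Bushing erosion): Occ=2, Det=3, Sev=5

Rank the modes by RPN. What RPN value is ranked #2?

RPN = Severity × Occurrence × Detection:
  Item 3: 2 × 2 × 4 = 16
  Item 4: 3 × 2 × 4 = 24
  Item 5: 4 × 5 × 5 = 100
  Item 6: 1 × 3 × 2 = 6
  Item 7: 4 × 3 × 1 = 12
  Item 8: 3 × 3 × 5 = 45
  Item 9: 5 × 2 × 3 = 30
Sorted descending: 100, 45, 30, 24, 16, 12, 6.
The second-highest RPN is 45 (Item 8).

45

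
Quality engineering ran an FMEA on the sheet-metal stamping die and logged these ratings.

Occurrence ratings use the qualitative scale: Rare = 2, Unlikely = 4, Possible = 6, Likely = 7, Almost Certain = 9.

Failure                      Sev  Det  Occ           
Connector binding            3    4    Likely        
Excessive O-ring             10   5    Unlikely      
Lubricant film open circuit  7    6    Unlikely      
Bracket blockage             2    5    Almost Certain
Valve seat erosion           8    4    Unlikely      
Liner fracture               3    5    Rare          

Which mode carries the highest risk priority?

Excessive O-ring

RPN = Severity × Occurrence × Detection:
  Connector binding: 3 × 7 × 4 = 84
  Excessive O-ring: 10 × 4 × 5 = 200
  Lubricant film open circuit: 7 × 4 × 6 = 168
  Bracket blockage: 2 × 9 × 5 = 90
  Valve seat erosion: 8 × 4 × 4 = 128
  Liner fracture: 3 × 2 × 5 = 30
Highest RPN is 200 → Excessive O-ring.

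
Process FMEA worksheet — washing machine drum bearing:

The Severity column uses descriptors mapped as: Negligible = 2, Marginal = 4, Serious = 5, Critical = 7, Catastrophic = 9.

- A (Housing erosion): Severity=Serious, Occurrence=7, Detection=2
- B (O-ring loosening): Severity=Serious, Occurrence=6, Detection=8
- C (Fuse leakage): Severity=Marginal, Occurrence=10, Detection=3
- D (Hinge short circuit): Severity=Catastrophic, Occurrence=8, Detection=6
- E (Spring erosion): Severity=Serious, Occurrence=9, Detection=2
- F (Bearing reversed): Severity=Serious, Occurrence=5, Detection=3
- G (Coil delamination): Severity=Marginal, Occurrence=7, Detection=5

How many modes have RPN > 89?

5

RPN = Severity × Occurrence × Detection:
  A: 5 × 7 × 2 = 70
  B: 5 × 6 × 8 = 240
  C: 4 × 10 × 3 = 120
  D: 9 × 8 × 6 = 432
  E: 5 × 9 × 2 = 90
  F: 5 × 5 × 3 = 75
  G: 4 × 7 × 5 = 140
Modes with RPN > 89: B (240), C (120), D (432), E (90), G (140) → 5.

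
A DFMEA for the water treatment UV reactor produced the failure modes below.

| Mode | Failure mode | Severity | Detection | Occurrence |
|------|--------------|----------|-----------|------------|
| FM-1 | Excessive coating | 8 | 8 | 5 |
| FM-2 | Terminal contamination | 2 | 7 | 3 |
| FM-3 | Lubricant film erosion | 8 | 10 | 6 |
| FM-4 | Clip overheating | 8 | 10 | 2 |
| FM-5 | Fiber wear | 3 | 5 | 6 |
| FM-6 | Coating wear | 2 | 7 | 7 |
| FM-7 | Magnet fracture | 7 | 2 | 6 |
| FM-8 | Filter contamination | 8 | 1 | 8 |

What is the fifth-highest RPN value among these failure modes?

RPN = Severity × Occurrence × Detection:
  FM-1: 8 × 5 × 8 = 320
  FM-2: 2 × 3 × 7 = 42
  FM-3: 8 × 6 × 10 = 480
  FM-4: 8 × 2 × 10 = 160
  FM-5: 3 × 6 × 5 = 90
  FM-6: 2 × 7 × 7 = 98
  FM-7: 7 × 6 × 2 = 84
  FM-8: 8 × 8 × 1 = 64
Sorted descending: 480, 320, 160, 98, 90, 84, 64, 42.
The fifth-highest RPN is 90 (FM-5).

90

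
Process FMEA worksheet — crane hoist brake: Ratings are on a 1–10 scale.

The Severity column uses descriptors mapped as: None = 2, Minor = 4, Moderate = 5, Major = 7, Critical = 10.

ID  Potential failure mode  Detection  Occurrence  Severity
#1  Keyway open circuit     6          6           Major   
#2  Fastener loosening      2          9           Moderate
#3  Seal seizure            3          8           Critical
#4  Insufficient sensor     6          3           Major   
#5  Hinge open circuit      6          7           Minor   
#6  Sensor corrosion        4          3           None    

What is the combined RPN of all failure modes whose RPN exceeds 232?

RPN = Severity × Occurrence × Detection:
  #1: 7 × 6 × 6 = 252
  #2: 5 × 9 × 2 = 90
  #3: 10 × 8 × 3 = 240
  #4: 7 × 3 × 6 = 126
  #5: 4 × 7 × 6 = 168
  #6: 2 × 3 × 4 = 24
RPN > 232: #1 (252), #3 (240).
Sum: 252 + 240 = 492.

492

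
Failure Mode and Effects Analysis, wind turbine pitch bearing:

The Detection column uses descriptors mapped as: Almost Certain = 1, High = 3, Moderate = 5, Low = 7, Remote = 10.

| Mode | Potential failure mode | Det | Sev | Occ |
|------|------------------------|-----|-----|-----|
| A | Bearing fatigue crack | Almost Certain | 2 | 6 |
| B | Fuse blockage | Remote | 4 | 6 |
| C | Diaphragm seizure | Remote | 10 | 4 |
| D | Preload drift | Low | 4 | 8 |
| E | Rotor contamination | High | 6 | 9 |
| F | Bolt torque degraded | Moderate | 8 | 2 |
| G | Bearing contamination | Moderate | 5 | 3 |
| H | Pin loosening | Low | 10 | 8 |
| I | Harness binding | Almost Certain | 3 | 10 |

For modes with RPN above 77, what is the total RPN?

1666

RPN = Severity × Occurrence × Detection:
  A: 2 × 6 × 1 = 12
  B: 4 × 6 × 10 = 240
  C: 10 × 4 × 10 = 400
  D: 4 × 8 × 7 = 224
  E: 6 × 9 × 3 = 162
  F: 8 × 2 × 5 = 80
  G: 5 × 3 × 5 = 75
  H: 10 × 8 × 7 = 560
  I: 3 × 10 × 1 = 30
RPN > 77: B (240), C (400), D (224), E (162), F (80), H (560).
Sum: 240 + 400 + 224 + 162 + 80 + 560 = 1666.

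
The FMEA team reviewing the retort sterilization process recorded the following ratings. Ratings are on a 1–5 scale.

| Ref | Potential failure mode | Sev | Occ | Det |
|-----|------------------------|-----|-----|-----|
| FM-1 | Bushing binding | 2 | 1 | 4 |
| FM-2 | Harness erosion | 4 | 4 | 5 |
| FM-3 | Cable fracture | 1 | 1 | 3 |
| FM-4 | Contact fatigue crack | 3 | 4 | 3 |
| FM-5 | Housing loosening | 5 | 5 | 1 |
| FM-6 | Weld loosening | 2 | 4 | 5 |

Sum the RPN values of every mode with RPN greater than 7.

RPN = Severity × Occurrence × Detection:
  FM-1: 2 × 1 × 4 = 8
  FM-2: 4 × 4 × 5 = 80
  FM-3: 1 × 1 × 3 = 3
  FM-4: 3 × 4 × 3 = 36
  FM-5: 5 × 5 × 1 = 25
  FM-6: 2 × 4 × 5 = 40
RPN > 7: FM-1 (8), FM-2 (80), FM-4 (36), FM-5 (25), FM-6 (40).
Sum: 8 + 80 + 36 + 25 + 40 = 189.

189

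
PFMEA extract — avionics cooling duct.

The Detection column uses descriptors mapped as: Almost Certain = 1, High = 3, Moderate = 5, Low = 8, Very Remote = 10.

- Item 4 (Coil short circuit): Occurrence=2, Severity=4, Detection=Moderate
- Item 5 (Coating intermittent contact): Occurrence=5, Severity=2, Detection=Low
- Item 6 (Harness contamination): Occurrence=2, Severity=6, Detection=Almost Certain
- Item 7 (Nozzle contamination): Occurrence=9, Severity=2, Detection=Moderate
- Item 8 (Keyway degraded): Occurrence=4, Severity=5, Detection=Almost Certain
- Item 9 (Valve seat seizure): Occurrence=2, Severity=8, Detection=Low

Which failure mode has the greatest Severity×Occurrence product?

Item 8

Criticality = Severity × Occurrence:
  Item 4: 4 × 2 = 8
  Item 5: 2 × 5 = 10
  Item 6: 6 × 2 = 12
  Item 7: 2 × 9 = 18
  Item 8: 5 × 4 = 20
  Item 9: 8 × 2 = 16
Highest criticality is 20 → Item 8.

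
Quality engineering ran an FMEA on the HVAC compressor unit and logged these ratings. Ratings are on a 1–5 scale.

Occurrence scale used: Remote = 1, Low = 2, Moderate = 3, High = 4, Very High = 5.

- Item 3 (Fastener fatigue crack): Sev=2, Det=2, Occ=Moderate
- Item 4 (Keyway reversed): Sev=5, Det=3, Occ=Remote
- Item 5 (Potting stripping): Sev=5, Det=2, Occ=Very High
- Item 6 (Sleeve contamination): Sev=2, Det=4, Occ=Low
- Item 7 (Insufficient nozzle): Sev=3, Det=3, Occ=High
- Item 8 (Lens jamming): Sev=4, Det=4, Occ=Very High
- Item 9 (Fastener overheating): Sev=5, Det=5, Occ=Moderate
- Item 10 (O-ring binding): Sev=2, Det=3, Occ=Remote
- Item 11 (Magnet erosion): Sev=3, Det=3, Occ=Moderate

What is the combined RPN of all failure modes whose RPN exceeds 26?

268

RPN = Severity × Occurrence × Detection:
  Item 3: 2 × 3 × 2 = 12
  Item 4: 5 × 1 × 3 = 15
  Item 5: 5 × 5 × 2 = 50
  Item 6: 2 × 2 × 4 = 16
  Item 7: 3 × 4 × 3 = 36
  Item 8: 4 × 5 × 4 = 80
  Item 9: 5 × 3 × 5 = 75
  Item 10: 2 × 1 × 3 = 6
  Item 11: 3 × 3 × 3 = 27
RPN > 26: Item 5 (50), Item 7 (36), Item 8 (80), Item 9 (75), Item 11 (27).
Sum: 50 + 36 + 80 + 75 + 27 = 268.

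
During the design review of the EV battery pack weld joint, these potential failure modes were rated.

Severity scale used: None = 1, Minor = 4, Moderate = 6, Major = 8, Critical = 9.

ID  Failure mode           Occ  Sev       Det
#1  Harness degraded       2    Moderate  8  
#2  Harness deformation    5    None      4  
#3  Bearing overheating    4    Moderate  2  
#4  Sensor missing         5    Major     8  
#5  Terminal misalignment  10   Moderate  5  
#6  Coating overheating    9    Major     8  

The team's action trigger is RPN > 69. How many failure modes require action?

4

RPN = Severity × Occurrence × Detection:
  #1: 6 × 2 × 8 = 96
  #2: 1 × 5 × 4 = 20
  #3: 6 × 4 × 2 = 48
  #4: 8 × 5 × 8 = 320
  #5: 6 × 10 × 5 = 300
  #6: 8 × 9 × 8 = 576
Modes with RPN > 69: #1 (96), #4 (320), #5 (300), #6 (576) → 4.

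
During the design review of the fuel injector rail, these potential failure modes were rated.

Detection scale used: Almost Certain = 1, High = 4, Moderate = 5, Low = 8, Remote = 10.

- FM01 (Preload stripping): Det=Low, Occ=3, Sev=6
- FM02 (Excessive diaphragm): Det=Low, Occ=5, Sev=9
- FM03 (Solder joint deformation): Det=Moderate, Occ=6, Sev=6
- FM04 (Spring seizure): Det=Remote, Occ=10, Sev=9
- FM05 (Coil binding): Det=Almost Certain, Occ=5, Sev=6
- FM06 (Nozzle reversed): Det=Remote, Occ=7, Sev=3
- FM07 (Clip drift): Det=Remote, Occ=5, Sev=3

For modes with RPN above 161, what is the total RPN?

RPN = Severity × Occurrence × Detection:
  FM01: 6 × 3 × 8 = 144
  FM02: 9 × 5 × 8 = 360
  FM03: 6 × 6 × 5 = 180
  FM04: 9 × 10 × 10 = 900
  FM05: 6 × 5 × 1 = 30
  FM06: 3 × 7 × 10 = 210
  FM07: 3 × 5 × 10 = 150
RPN > 161: FM02 (360), FM03 (180), FM04 (900), FM06 (210).
Sum: 360 + 180 + 900 + 210 = 1650.

1650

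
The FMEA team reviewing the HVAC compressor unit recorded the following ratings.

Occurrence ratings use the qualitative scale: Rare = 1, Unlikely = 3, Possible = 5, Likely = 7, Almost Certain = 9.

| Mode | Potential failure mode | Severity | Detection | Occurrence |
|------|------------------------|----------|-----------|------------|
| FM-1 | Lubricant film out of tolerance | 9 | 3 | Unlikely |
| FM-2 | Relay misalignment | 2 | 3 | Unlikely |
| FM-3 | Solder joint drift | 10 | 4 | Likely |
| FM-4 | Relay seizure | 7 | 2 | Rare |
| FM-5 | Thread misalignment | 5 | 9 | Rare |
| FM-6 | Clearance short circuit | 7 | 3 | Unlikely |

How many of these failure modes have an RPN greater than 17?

5

RPN = Severity × Occurrence × Detection:
  FM-1: 9 × 3 × 3 = 81
  FM-2: 2 × 3 × 3 = 18
  FM-3: 10 × 7 × 4 = 280
  FM-4: 7 × 1 × 2 = 14
  FM-5: 5 × 1 × 9 = 45
  FM-6: 7 × 3 × 3 = 63
Modes with RPN > 17: FM-1 (81), FM-2 (18), FM-3 (280), FM-5 (45), FM-6 (63) → 5.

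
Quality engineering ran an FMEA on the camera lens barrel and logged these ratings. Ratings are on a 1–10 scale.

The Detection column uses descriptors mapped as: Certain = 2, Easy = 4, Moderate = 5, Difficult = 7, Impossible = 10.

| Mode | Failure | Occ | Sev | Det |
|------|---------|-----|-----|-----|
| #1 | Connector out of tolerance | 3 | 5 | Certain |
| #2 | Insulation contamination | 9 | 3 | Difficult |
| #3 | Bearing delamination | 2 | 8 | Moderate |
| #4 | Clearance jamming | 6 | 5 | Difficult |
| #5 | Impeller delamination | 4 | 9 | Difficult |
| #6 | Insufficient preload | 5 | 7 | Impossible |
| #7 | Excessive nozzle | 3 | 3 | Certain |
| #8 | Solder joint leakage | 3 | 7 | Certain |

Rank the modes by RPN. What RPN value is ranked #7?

30

RPN = Severity × Occurrence × Detection:
  #1: 5 × 3 × 2 = 30
  #2: 3 × 9 × 7 = 189
  #3: 8 × 2 × 5 = 80
  #4: 5 × 6 × 7 = 210
  #5: 9 × 4 × 7 = 252
  #6: 7 × 5 × 10 = 350
  #7: 3 × 3 × 2 = 18
  #8: 7 × 3 × 2 = 42
Sorted descending: 350, 252, 210, 189, 80, 42, 30, 18.
The seventh-highest RPN is 30 (#1).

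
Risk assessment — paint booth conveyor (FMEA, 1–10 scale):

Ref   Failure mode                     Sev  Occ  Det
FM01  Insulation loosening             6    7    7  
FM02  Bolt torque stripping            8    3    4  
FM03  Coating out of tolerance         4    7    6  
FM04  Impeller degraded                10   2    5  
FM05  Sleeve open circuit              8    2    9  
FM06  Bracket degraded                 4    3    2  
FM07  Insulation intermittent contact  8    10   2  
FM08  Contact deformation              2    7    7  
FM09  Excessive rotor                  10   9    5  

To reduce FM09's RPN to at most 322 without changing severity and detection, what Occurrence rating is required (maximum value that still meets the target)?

6

FM09: S=10, O=9, D=5 → current RPN = 450.
Fixed product = 50. Need 50 × O ≤ 322, so O ≤ 322/50 = 6.44.
Maximum integer Occurrence rating = 6 (gives RPN 300; O=7 would give 350 > 322).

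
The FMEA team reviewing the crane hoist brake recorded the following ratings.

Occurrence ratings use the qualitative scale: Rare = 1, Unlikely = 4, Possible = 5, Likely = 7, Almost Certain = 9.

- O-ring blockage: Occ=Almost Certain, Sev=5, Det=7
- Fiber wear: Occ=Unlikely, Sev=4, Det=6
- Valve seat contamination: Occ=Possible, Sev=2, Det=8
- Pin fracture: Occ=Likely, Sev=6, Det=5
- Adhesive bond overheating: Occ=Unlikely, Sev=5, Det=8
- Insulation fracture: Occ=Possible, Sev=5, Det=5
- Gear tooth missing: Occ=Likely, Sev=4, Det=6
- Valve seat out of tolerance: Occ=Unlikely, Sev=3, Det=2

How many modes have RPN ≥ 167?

3

RPN = Severity × Occurrence × Detection:
  O-ring blockage: 5 × 9 × 7 = 315
  Fiber wear: 4 × 4 × 6 = 96
  Valve seat contamination: 2 × 5 × 8 = 80
  Pin fracture: 6 × 7 × 5 = 210
  Adhesive bond overheating: 5 × 4 × 8 = 160
  Insulation fracture: 5 × 5 × 5 = 125
  Gear tooth missing: 4 × 7 × 6 = 168
  Valve seat out of tolerance: 3 × 4 × 2 = 24
Modes with RPN ≥ 167: O-ring blockage (315), Pin fracture (210), Gear tooth missing (168) → 3.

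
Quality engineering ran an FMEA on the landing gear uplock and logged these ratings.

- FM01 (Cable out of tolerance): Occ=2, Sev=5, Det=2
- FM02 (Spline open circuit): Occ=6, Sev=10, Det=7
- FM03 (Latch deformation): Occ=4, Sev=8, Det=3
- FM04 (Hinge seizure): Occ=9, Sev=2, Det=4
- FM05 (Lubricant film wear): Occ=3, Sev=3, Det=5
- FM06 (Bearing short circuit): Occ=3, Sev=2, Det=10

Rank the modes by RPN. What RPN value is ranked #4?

RPN = Severity × Occurrence × Detection:
  FM01: 5 × 2 × 2 = 20
  FM02: 10 × 6 × 7 = 420
  FM03: 8 × 4 × 3 = 96
  FM04: 2 × 9 × 4 = 72
  FM05: 3 × 3 × 5 = 45
  FM06: 2 × 3 × 10 = 60
Sorted descending: 420, 96, 72, 60, 45, 20.
The fourth-highest RPN is 60 (FM06).

60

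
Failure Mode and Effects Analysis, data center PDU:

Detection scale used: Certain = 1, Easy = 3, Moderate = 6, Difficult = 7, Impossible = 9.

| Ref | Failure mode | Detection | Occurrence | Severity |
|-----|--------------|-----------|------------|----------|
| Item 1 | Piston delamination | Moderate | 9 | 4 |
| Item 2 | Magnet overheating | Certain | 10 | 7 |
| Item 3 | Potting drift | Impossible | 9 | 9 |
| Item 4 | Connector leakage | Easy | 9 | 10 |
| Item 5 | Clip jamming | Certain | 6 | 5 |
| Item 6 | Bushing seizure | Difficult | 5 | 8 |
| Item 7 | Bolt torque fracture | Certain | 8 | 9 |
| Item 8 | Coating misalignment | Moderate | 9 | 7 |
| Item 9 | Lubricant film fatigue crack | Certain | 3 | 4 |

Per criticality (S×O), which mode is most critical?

Item 4

Criticality = Severity × Occurrence:
  Item 1: 4 × 9 = 36
  Item 2: 7 × 10 = 70
  Item 3: 9 × 9 = 81
  Item 4: 10 × 9 = 90
  Item 5: 5 × 6 = 30
  Item 6: 8 × 5 = 40
  Item 7: 9 × 8 = 72
  Item 8: 7 × 9 = 63
  Item 9: 4 × 3 = 12
Highest criticality is 90 → Item 4.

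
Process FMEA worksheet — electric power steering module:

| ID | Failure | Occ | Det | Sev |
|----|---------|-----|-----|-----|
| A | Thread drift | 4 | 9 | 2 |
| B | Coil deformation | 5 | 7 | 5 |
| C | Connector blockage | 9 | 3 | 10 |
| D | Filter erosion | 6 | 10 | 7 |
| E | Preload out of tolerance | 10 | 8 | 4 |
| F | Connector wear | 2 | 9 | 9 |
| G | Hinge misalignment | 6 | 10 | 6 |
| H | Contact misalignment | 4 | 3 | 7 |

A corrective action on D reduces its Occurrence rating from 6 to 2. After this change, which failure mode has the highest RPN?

G

RPN = Severity × Occurrence × Detection:
  A: 2 × 4 × 9 = 72
  B: 5 × 5 × 7 = 175
  C: 10 × 9 × 3 = 270
  D: 7 × 6 × 10 = 420
  E: 4 × 10 × 8 = 320
  F: 9 × 2 × 9 = 162
  G: 6 × 6 × 10 = 360
  H: 7 × 4 × 3 = 84
After action: D → 7 × 2 × 10 = 140.
Revised RPNs: G=360, E=320, C=270, B=175, F=162, D=140, H=84, A=72.
Highest is now G (360).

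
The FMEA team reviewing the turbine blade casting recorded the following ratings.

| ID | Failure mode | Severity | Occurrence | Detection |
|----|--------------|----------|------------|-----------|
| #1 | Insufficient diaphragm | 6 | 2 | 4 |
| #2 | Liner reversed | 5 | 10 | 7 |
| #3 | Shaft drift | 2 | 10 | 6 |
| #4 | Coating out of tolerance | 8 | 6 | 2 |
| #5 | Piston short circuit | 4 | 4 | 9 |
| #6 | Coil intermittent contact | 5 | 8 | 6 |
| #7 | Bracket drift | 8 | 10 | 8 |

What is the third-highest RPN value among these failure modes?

RPN = Severity × Occurrence × Detection:
  #1: 6 × 2 × 4 = 48
  #2: 5 × 10 × 7 = 350
  #3: 2 × 10 × 6 = 120
  #4: 8 × 6 × 2 = 96
  #5: 4 × 4 × 9 = 144
  #6: 5 × 8 × 6 = 240
  #7: 8 × 10 × 8 = 640
Sorted descending: 640, 350, 240, 144, 120, 96, 48.
The third-highest RPN is 240 (#6).

240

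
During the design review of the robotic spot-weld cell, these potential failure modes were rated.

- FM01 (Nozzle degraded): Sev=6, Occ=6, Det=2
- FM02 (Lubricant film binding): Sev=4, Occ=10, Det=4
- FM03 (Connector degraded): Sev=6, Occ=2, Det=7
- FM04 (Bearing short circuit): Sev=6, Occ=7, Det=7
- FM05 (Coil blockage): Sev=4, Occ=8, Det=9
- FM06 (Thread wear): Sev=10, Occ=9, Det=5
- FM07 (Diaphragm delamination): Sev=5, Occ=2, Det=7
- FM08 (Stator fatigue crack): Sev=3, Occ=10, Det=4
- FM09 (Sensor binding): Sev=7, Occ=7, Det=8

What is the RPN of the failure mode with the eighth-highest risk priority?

RPN = Severity × Occurrence × Detection:
  FM01: 6 × 6 × 2 = 72
  FM02: 4 × 10 × 4 = 160
  FM03: 6 × 2 × 7 = 84
  FM04: 6 × 7 × 7 = 294
  FM05: 4 × 8 × 9 = 288
  FM06: 10 × 9 × 5 = 450
  FM07: 5 × 2 × 7 = 70
  FM08: 3 × 10 × 4 = 120
  FM09: 7 × 7 × 8 = 392
Sorted descending: 450, 392, 294, 288, 160, 120, 84, 72, 70.
The eighth-highest RPN is 72 (FM01).

72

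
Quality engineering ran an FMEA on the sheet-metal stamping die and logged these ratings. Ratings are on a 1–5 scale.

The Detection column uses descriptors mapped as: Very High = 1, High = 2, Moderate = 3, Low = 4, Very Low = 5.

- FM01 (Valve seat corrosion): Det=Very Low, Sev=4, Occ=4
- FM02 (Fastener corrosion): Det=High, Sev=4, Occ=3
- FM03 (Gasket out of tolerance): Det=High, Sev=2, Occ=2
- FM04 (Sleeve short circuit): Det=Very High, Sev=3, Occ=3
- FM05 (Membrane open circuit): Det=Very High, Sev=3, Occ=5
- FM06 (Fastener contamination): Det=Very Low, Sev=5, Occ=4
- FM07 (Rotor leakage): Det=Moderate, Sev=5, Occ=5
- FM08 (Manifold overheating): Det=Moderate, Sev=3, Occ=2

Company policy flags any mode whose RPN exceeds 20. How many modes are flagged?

RPN = Severity × Occurrence × Detection:
  FM01: 4 × 4 × 5 = 80
  FM02: 4 × 3 × 2 = 24
  FM03: 2 × 2 × 2 = 8
  FM04: 3 × 3 × 1 = 9
  FM05: 3 × 5 × 1 = 15
  FM06: 5 × 4 × 5 = 100
  FM07: 5 × 5 × 3 = 75
  FM08: 3 × 2 × 3 = 18
Modes with RPN > 20: FM01 (80), FM02 (24), FM06 (100), FM07 (75) → 4.

4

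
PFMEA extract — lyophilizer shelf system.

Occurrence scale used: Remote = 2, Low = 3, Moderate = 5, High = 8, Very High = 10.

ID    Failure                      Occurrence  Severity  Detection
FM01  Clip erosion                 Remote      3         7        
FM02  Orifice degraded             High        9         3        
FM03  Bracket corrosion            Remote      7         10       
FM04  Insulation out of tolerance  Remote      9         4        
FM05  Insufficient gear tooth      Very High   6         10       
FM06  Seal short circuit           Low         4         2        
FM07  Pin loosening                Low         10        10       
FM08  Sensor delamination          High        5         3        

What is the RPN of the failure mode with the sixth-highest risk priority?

RPN = Severity × Occurrence × Detection:
  FM01: 3 × 2 × 7 = 42
  FM02: 9 × 8 × 3 = 216
  FM03: 7 × 2 × 10 = 140
  FM04: 9 × 2 × 4 = 72
  FM05: 6 × 10 × 10 = 600
  FM06: 4 × 3 × 2 = 24
  FM07: 10 × 3 × 10 = 300
  FM08: 5 × 8 × 3 = 120
Sorted descending: 600, 300, 216, 140, 120, 72, 42, 24.
The sixth-highest RPN is 72 (FM04).

72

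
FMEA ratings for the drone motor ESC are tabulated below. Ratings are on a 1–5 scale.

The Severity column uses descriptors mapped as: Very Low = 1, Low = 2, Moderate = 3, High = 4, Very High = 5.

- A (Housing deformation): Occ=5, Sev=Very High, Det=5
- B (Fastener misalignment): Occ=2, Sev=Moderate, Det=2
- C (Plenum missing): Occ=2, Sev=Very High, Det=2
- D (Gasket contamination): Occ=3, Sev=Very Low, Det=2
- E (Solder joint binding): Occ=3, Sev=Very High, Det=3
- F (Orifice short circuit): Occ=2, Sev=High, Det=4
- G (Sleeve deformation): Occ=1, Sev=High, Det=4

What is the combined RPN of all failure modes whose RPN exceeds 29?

RPN = Severity × Occurrence × Detection:
  A: 5 × 5 × 5 = 125
  B: 3 × 2 × 2 = 12
  C: 5 × 2 × 2 = 20
  D: 1 × 3 × 2 = 6
  E: 5 × 3 × 3 = 45
  F: 4 × 2 × 4 = 32
  G: 4 × 1 × 4 = 16
RPN > 29: A (125), E (45), F (32).
Sum: 125 + 45 + 32 = 202.

202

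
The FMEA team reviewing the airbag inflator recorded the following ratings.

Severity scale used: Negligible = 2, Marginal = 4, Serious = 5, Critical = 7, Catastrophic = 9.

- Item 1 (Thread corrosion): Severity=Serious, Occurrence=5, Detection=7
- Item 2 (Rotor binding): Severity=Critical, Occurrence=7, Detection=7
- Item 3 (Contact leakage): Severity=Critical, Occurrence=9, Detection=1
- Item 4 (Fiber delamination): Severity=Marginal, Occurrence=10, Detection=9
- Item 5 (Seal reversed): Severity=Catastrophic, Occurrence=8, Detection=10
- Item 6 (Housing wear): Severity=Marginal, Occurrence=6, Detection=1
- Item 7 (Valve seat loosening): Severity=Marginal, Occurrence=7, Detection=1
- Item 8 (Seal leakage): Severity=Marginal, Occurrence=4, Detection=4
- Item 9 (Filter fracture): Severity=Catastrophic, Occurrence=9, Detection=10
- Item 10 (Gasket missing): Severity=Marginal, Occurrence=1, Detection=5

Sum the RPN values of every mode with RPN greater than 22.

2587

RPN = Severity × Occurrence × Detection:
  Item 1: 5 × 5 × 7 = 175
  Item 2: 7 × 7 × 7 = 343
  Item 3: 7 × 9 × 1 = 63
  Item 4: 4 × 10 × 9 = 360
  Item 5: 9 × 8 × 10 = 720
  Item 6: 4 × 6 × 1 = 24
  Item 7: 4 × 7 × 1 = 28
  Item 8: 4 × 4 × 4 = 64
  Item 9: 9 × 9 × 10 = 810
  Item 10: 4 × 1 × 5 = 20
RPN > 22: Item 1 (175), Item 2 (343), Item 3 (63), Item 4 (360), Item 5 (720), Item 6 (24), Item 7 (28), Item 8 (64), Item 9 (810).
Sum: 175 + 343 + 63 + 360 + 720 + 24 + 28 + 64 + 810 = 2587.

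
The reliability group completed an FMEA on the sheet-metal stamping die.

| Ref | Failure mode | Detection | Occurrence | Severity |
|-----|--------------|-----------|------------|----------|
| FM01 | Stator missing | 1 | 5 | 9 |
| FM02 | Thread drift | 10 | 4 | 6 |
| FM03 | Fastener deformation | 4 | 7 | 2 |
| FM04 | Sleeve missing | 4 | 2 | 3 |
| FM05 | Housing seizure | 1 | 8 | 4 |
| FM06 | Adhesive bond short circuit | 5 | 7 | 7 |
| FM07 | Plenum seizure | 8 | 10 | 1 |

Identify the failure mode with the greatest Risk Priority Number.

RPN = Severity × Occurrence × Detection:
  FM01: 9 × 5 × 1 = 45
  FM02: 6 × 4 × 10 = 240
  FM03: 2 × 7 × 4 = 56
  FM04: 3 × 2 × 4 = 24
  FM05: 4 × 8 × 1 = 32
  FM06: 7 × 7 × 5 = 245
  FM07: 1 × 10 × 8 = 80
Highest RPN is 245 → FM06.

FM06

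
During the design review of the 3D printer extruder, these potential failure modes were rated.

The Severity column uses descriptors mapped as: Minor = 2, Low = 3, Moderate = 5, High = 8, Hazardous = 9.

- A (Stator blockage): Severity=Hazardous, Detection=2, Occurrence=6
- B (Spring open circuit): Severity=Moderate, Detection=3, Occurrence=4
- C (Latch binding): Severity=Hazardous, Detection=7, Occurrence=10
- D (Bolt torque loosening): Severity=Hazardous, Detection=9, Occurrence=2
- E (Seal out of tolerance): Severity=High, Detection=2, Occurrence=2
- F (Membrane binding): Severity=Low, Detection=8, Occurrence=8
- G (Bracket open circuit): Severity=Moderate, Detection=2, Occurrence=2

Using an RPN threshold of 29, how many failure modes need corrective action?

RPN = Severity × Occurrence × Detection:
  A: 9 × 6 × 2 = 108
  B: 5 × 4 × 3 = 60
  C: 9 × 10 × 7 = 630
  D: 9 × 2 × 9 = 162
  E: 8 × 2 × 2 = 32
  F: 3 × 8 × 8 = 192
  G: 5 × 2 × 2 = 20
Modes with RPN ≥ 29: A (108), B (60), C (630), D (162), E (32), F (192) → 6.

6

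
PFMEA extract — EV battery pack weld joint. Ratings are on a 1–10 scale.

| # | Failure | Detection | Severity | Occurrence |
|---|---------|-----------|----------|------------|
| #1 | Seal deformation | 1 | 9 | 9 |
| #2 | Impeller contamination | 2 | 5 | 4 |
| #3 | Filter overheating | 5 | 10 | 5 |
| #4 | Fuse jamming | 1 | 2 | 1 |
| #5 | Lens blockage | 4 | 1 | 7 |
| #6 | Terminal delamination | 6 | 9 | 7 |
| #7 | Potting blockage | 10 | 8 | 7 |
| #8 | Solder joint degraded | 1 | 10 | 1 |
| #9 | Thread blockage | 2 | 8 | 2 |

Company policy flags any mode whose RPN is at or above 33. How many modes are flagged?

RPN = Severity × Occurrence × Detection:
  #1: 9 × 9 × 1 = 81
  #2: 5 × 4 × 2 = 40
  #3: 10 × 5 × 5 = 250
  #4: 2 × 1 × 1 = 2
  #5: 1 × 7 × 4 = 28
  #6: 9 × 7 × 6 = 378
  #7: 8 × 7 × 10 = 560
  #8: 10 × 1 × 1 = 10
  #9: 8 × 2 × 2 = 32
Modes with RPN ≥ 33: #1 (81), #2 (40), #3 (250), #6 (378), #7 (560) → 5.

5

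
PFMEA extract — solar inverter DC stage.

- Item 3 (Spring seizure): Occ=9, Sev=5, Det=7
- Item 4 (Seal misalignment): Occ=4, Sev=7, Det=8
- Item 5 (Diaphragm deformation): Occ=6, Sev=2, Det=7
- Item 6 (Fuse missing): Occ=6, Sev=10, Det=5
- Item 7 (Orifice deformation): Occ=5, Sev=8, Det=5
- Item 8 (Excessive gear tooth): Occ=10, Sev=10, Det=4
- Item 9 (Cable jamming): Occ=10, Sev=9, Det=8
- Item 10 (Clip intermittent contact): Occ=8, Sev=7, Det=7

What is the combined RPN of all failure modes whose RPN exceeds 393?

RPN = Severity × Occurrence × Detection:
  Item 3: 5 × 9 × 7 = 315
  Item 4: 7 × 4 × 8 = 224
  Item 5: 2 × 6 × 7 = 84
  Item 6: 10 × 6 × 5 = 300
  Item 7: 8 × 5 × 5 = 200
  Item 8: 10 × 10 × 4 = 400
  Item 9: 9 × 10 × 8 = 720
  Item 10: 7 × 8 × 7 = 392
RPN > 393: Item 8 (400), Item 9 (720).
Sum: 400 + 720 = 1120.

1120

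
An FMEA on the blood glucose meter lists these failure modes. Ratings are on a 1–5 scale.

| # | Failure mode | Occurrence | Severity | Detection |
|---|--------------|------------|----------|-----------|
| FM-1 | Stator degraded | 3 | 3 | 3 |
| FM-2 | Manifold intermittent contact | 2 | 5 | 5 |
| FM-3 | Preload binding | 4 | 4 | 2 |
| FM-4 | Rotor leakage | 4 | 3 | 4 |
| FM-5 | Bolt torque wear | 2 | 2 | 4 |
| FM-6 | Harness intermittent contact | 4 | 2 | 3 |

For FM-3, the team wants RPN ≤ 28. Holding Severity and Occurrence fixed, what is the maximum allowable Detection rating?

1

FM-3: S=4, O=4, D=2 → current RPN = 32.
Fixed product = 16. Need 16 × D ≤ 28, so D ≤ 28/16 = 1.75.
Maximum integer Detection rating = 1 (gives RPN 16; D=2 would give 32 > 28).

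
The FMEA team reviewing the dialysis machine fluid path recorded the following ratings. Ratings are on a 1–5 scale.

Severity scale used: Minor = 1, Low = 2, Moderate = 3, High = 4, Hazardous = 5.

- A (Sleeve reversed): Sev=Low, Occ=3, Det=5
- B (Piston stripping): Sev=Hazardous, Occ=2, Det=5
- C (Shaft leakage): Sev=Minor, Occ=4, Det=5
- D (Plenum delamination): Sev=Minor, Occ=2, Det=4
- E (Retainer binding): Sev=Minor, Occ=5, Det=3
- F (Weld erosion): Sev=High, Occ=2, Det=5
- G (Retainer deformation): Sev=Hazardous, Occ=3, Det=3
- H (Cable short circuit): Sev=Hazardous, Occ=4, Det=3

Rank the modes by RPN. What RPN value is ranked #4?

RPN = Severity × Occurrence × Detection:
  A: 2 × 3 × 5 = 30
  B: 5 × 2 × 5 = 50
  C: 1 × 4 × 5 = 20
  D: 1 × 2 × 4 = 8
  E: 1 × 5 × 3 = 15
  F: 4 × 2 × 5 = 40
  G: 5 × 3 × 3 = 45
  H: 5 × 4 × 3 = 60
Sorted descending: 60, 50, 45, 40, 30, 20, 15, 8.
The fourth-highest RPN is 40 (F).

40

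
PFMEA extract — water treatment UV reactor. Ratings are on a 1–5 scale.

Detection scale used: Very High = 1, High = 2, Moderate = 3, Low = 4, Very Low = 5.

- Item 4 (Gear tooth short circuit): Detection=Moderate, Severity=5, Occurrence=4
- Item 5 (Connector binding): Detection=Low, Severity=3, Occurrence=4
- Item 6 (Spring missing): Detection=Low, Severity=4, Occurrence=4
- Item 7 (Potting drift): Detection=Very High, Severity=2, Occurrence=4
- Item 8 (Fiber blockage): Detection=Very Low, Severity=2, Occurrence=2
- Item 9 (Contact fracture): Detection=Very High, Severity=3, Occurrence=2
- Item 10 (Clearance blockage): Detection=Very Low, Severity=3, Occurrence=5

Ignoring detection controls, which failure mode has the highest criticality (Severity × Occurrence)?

Item 4

Criticality = Severity × Occurrence:
  Item 4: 5 × 4 = 20
  Item 5: 3 × 4 = 12
  Item 6: 4 × 4 = 16
  Item 7: 2 × 4 = 8
  Item 8: 2 × 2 = 4
  Item 9: 3 × 2 = 6
  Item 10: 3 × 5 = 15
Highest criticality is 20 → Item 4.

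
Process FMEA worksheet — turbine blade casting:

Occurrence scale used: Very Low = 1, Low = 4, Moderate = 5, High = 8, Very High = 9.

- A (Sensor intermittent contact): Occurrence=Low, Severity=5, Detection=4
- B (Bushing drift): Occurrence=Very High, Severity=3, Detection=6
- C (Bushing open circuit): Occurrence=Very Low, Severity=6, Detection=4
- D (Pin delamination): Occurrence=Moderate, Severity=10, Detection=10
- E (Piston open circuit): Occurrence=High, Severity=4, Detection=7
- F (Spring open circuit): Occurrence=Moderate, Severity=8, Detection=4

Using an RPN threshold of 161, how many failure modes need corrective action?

3

RPN = Severity × Occurrence × Detection:
  A: 5 × 4 × 4 = 80
  B: 3 × 9 × 6 = 162
  C: 6 × 1 × 4 = 24
  D: 10 × 5 × 10 = 500
  E: 4 × 8 × 7 = 224
  F: 8 × 5 × 4 = 160
Modes with RPN ≥ 161: B (162), D (500), E (224) → 3.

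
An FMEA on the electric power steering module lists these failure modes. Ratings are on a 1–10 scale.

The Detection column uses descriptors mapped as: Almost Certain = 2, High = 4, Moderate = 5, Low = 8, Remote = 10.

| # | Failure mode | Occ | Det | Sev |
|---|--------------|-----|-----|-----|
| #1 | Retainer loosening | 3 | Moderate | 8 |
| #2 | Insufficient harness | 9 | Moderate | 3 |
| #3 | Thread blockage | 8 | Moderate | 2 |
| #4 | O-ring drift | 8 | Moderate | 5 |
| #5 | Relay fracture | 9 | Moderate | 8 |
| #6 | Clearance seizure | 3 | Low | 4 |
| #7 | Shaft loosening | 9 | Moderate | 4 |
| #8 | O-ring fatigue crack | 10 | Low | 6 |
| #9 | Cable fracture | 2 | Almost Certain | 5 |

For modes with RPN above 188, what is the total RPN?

1040

RPN = Severity × Occurrence × Detection:
  #1: 8 × 3 × 5 = 120
  #2: 3 × 9 × 5 = 135
  #3: 2 × 8 × 5 = 80
  #4: 5 × 8 × 5 = 200
  #5: 8 × 9 × 5 = 360
  #6: 4 × 3 × 8 = 96
  #7: 4 × 9 × 5 = 180
  #8: 6 × 10 × 8 = 480
  #9: 5 × 2 × 2 = 20
RPN > 188: #4 (200), #5 (360), #8 (480).
Sum: 200 + 360 + 480 = 1040.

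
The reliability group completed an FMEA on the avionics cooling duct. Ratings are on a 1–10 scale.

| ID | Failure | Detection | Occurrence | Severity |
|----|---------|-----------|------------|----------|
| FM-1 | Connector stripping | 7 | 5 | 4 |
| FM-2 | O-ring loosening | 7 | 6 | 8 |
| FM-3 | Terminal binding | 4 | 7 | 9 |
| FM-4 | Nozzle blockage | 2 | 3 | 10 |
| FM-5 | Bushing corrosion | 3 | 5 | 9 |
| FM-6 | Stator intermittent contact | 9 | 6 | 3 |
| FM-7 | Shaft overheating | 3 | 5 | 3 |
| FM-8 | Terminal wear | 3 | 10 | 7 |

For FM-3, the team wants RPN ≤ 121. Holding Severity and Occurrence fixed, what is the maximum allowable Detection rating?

FM-3: S=9, O=7, D=4 → current RPN = 252.
Fixed product = 63. Need 63 × D ≤ 121, so D ≤ 121/63 = 1.92.
Maximum integer Detection rating = 1 (gives RPN 63; D=2 would give 126 > 121).

1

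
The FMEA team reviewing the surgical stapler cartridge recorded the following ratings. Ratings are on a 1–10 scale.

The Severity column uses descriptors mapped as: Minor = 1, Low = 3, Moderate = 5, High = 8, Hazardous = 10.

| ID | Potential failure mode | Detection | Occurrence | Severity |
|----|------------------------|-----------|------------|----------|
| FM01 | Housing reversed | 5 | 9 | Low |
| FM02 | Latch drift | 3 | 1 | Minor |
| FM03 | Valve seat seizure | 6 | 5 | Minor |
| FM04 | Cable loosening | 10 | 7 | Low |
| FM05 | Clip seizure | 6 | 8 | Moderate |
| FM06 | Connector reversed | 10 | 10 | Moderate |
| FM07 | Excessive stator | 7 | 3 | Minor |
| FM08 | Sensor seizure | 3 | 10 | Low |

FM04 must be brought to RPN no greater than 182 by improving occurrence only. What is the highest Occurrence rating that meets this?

FM04: S=3, O=7, D=10 → current RPN = 210.
Fixed product = 30. Need 30 × O ≤ 182, so O ≤ 182/30 = 6.07.
Maximum integer Occurrence rating = 6 (gives RPN 180; O=7 would give 210 > 182).

6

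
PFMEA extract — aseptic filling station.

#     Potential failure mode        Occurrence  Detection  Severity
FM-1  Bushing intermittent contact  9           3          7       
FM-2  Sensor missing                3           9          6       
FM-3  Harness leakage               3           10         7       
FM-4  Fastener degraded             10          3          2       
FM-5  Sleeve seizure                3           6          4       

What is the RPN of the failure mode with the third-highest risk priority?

162

RPN = Severity × Occurrence × Detection:
  FM-1: 7 × 9 × 3 = 189
  FM-2: 6 × 3 × 9 = 162
  FM-3: 7 × 3 × 10 = 210
  FM-4: 2 × 10 × 3 = 60
  FM-5: 4 × 3 × 6 = 72
Sorted descending: 210, 189, 162, 72, 60.
The third-highest RPN is 162 (FM-2).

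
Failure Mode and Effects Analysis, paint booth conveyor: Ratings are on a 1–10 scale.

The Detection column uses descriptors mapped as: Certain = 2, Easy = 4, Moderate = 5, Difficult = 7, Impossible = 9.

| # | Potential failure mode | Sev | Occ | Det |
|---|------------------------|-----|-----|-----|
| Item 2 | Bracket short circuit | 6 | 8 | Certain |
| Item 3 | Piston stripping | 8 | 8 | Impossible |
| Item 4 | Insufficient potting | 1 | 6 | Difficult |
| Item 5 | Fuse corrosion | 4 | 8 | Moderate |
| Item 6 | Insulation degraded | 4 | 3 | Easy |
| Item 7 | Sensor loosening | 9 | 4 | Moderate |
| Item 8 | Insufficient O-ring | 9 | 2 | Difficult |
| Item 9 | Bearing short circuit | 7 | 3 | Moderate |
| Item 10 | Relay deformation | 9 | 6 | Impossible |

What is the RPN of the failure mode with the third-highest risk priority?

RPN = Severity × Occurrence × Detection:
  Item 2: 6 × 8 × 2 = 96
  Item 3: 8 × 8 × 9 = 576
  Item 4: 1 × 6 × 7 = 42
  Item 5: 4 × 8 × 5 = 160
  Item 6: 4 × 3 × 4 = 48
  Item 7: 9 × 4 × 5 = 180
  Item 8: 9 × 2 × 7 = 126
  Item 9: 7 × 3 × 5 = 105
  Item 10: 9 × 6 × 9 = 486
Sorted descending: 576, 486, 180, 160, 126, 105, 96, 48, 42.
The third-highest RPN is 180 (Item 7).

180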